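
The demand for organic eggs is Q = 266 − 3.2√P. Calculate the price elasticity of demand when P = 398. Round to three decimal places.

At P = 398, Q = 202.1602.
dQ/dP = −3.2/(2√P) = −3.2/(2·19.9499).
Point elasticity E = (dQ/dP)·(P/Q) = -0.0802 × 398/202.1602 ≈ -0.158.
|E| < 1, so demand is inelastic at this price.

-0.158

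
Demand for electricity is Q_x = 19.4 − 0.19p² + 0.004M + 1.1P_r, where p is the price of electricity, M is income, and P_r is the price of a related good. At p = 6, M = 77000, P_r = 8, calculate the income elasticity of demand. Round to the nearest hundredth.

0.94

Evaluating quantity at (p, M, P_r) gives Q_x = 19.4 − 0.19(6)² + 0.004(77000) + 1.1(8) = 19.4 − 6.84 + 308 + 8.8 = 329.36.
∂Q_x/∂M = +0.004, so E_I = 0.004·(77000/329.36) ≈ 0.94.
E_I ∈ (0,1): normal good (necessity).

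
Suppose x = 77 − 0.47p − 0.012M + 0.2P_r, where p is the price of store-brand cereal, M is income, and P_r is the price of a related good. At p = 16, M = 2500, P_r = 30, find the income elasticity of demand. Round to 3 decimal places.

At the given point, x = 77 − 0.47(16) − 0.012(2500) + 0.2(30) = 77 − 7.52 − 30 + 6 = 45.48.
∂x/∂M = −0.012, so E_I = -0.012·(2500/45.48) ≈ -0.660.
E_I < 0: inferior good.

-0.660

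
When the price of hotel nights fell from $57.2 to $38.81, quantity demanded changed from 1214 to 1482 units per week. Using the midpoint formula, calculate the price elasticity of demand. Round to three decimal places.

%ΔQ = (1482 − 1214)/[(1214 + 1482)/2] = 268/1348 ≈ 0.1988.
%Δp = (38.81 − 57.2)/[(57.2 + 38.81)/2] = -18.39/48.005 ≈ -0.3831.
Arc elasticity E = %ΔQ/%Δp ≈ 0.1988/-0.3831 ≈ -0.519.
|E| < 1: demand is inelastic over this range.

-0.519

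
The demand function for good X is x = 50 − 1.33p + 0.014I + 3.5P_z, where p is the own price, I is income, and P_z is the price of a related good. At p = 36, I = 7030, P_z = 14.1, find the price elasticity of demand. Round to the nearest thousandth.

Substituting, x = 50 − 1.33(36) + 0.014(7030) + 3.5(14.1) = 50 − 47.88 + 98.42 + 49.35 = 149.89.
∂x/∂p = −1.33, so E_p = (−1.33)·(36/149.89) ≈ -0.319.
|E_p| < 1: demand is inelastic.

-0.319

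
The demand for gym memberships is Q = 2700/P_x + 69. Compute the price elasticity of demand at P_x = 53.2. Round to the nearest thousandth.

At P_x = 53.2, Q = 119.7519.
dQ/dP_x = −2700/P_x² = −0.954.
Point elasticity E = (dQ/dP_x)·(P_x/Q) = -0.954 × 53.2/119.7519 ≈ -0.424.
|E| < 1, so demand is inelastic at this price.

-0.424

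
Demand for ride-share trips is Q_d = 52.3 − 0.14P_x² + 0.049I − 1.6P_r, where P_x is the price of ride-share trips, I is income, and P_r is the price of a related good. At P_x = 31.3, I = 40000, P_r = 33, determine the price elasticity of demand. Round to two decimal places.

Substituting, Q_d = 52.3 − 0.14(31.3)² + 0.049(40000) − 1.6(33) = 52.3 − 137.1566 + 1960 − 52.8 = 1822.3434.
∂Q_d/∂P_x = −2·0.14·P_x = -8.764, so E_p = -8.764·(31.3/1822.3434) ≈ -0.15.
|E_p| < 1: demand is inelastic.

-0.15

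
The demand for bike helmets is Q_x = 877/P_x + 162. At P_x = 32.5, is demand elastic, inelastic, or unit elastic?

At P_x = 32.5, Q_x = 188.9846.
dQ_x/dP_x = −877/P_x² = −0.8303.
Point elasticity E = (dQ_x/dP_x)·(P_x/Q_x) = -0.8303 × 32.5/188.9846 ≈ -0.143.
|E| ≈ 0.143 < 1, so demand is inelastic.

inelastic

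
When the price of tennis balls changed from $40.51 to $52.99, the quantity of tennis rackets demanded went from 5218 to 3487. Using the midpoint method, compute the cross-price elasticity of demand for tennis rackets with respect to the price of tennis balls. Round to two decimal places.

-1.49

%ΔQ_x = (3487 − 5218)/[(5218+3487)/2] = -1731/4352.5 ≈ -0.3977.
%ΔP_y = (52.99 − 40.51)/[(40.51+52.99)/2] ≈ 0.2670.
E_xy = -0.3977/0.2670 ≈ -1.49.
E_xy < 0, so tennis rackets and tennis balls are complements.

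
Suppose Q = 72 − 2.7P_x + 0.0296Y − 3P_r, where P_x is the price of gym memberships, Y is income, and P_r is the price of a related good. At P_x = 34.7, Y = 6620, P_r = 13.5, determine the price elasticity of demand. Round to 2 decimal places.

Substituting, Q = 72 − 2.7(34.7) + 0.0296(6620) − 3(13.5) = 72 − 93.69 + 195.952 − 40.5 = 133.762.
∂Q/∂P_x = −2.7, so E_p = (−2.7)·(34.7/133.762) ≈ -0.70.
|E_p| < 1: demand is inelastic.

-0.70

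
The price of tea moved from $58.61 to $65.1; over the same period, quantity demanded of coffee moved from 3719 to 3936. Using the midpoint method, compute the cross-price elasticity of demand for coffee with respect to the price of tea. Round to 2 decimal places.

%ΔQ_x = (3936 − 3719)/[(3719+3936)/2] = 217/3827.5 ≈ 0.0567.
%ΔP_y = (65.1 − 58.61)/[(58.61+65.1)/2] ≈ 0.1049.
E_xy = 0.0567/0.1049 ≈ 0.54.
E_xy > 0, so coffee and tea are substitutes.

0.54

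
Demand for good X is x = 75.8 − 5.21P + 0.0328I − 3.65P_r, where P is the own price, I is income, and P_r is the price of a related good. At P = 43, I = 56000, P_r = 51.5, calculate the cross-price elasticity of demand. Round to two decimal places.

-0.13

At the given point, x = 75.8 − 5.21(43) + 0.0328(56000) − 3.65(51.5) = 75.8 − 224.03 + 1836.8 − 187.975 = 1500.595.
∂x/∂P_r = −3.65, so E_xy = -3.65·(51.5/1500.595) ≈ -0.13.
E_xy < 0: the goods are complements.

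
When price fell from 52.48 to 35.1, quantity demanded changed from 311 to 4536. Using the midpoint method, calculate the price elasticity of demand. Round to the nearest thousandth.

%Δq = (4536 − 311)/[(311 + 4536)/2] = 4225/2423.5 ≈ 1.7433.
%ΔP = (35.1 − 52.48)/[(52.48 + 35.1)/2] = -17.38/43.79 ≈ -0.3969.
Arc elasticity E = %Δq/%ΔP ≈ 1.7433/-0.3969 ≈ -4.392.
|E| > 1: demand is elastic over this range.

-4.392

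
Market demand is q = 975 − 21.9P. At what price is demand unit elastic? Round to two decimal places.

For linear demand q = a − bP, E = −bP/(a − bP). |E| = 1 ⇒ bP = a − bP ⇒ P = a/(2b).
P = 975/(2·21.9) ≈ 22.26.

22.26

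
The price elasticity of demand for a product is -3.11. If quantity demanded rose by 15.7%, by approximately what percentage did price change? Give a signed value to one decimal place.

%ΔQ ≈ E × %ΔP ⇒ %ΔP = %ΔQ / E = (15.7%)/(-3.11) ≈ -5.0%.

-5.0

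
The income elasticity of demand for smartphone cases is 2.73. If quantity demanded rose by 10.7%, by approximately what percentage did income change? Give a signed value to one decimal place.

%ΔQ ≈ E × %ΔI ⇒ %ΔI = %ΔQ / E = (10.7%)/(2.73) ≈ 3.9%.

3.9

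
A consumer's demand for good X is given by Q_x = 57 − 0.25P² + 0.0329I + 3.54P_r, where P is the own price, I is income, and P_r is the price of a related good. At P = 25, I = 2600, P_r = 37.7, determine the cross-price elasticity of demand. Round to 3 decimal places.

1.114

Q_x = 57 − 0.25(25)² + 0.0329(2600) + 3.54(37.7) = 57 − 156.25 + 85.54 + 133.458 = 119.748.
∂Q_x/∂P_r = +3.54, so E_xy = 3.54·(37.7/119.748) ≈ 1.114.
E_xy > 0: the goods are substitutes.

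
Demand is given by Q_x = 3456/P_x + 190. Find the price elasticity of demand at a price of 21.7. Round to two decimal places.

At P_x = 21.7, Q_x = 349.2627.
dQ_x/dP_x = −3456/P_x² = −7.3393.
Point elasticity E = (dQ_x/dP_x)·(P_x/Q_x) = -7.3393 × 21.7/349.2627 ≈ -0.46.
|E| < 1, so demand is inelastic at this price.

-0.46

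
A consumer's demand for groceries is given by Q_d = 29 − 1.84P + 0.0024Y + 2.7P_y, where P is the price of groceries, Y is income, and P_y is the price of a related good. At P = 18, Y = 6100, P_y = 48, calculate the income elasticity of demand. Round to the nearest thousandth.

0.104

At the given point, Q_d = 29 − 1.84(18) + 0.0024(6100) + 2.7(48) = 29 − 33.12 + 14.64 + 129.6 = 140.12.
∂Q_d/∂Y = +0.0024, so E_I = 0.0024·(6100/140.12) ≈ 0.104.
E_I ∈ (0,1): normal good (necessity).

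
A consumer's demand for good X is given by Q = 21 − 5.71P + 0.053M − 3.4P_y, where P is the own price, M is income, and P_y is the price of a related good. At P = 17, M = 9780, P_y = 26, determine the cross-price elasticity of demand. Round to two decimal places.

-0.25

At the given point, Q = 21 − 5.71(17) + 0.053(9780) − 3.4(26) = 21 − 97.07 + 518.34 − 88.4 = 353.87.
∂Q/∂P_y = −3.4, so E_xy = -3.4·(26/353.87) ≈ -0.25.
E_xy < 0: the goods are complements.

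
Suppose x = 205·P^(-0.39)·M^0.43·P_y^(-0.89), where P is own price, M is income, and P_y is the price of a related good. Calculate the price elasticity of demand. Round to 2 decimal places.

For a Cobb–Douglas (constant-elasticity) form x = A·P^α·…, the elasticity with respect to P equals the exponent α at every point.
Here the exponent on P is -0.39, so the price elasticity of demand is -0.39.

-0.39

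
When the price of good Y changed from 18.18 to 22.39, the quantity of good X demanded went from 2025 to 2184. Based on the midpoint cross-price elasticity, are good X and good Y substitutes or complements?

substitutes

%ΔQ_x = (2184 − 2025)/[(2025+2184)/2] = 159/2104.5 ≈ 0.0756.
%ΔP_y = (22.39 − 18.18)/[(18.18+22.39)/2] ≈ 0.2075.
E_xy = 0.0756/0.2075 ≈ 0.364.
E_xy > 0, so the goods are substitutes.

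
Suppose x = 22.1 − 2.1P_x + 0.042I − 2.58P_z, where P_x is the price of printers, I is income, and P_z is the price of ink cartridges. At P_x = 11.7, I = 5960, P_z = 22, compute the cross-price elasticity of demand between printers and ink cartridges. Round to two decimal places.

-0.30

x = 22.1 − 2.1(11.7) + 0.042(5960) − 2.58(22) = 22.1 − 24.57 + 250.32 − 56.76 = 191.09.
∂x/∂P_z = −2.58, so E_xy = -2.58·(22/191.09) ≈ -0.30.
E_xy < 0: the goods are complements.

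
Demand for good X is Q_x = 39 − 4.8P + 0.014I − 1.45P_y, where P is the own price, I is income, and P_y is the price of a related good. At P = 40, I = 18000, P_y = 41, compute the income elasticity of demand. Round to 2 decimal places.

Q_x = 39 − 4.8(40) + 0.014(18000) − 1.45(41) = 39 − 192 + 252 − 59.45 = 39.55.
∂Q_x/∂I = +0.014, so E_I = 0.014·(18000/39.55) ≈ 6.37.
E_I > 1: normal good (luxury).

6.37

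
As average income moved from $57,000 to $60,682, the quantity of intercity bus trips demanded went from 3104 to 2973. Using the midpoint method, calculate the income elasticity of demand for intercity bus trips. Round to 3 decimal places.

%ΔQ = (2973 − 3104)/[(3104+2973)/2] = -131/3038.5 ≈ -0.0431.
%ΔM = (60,682 − 57,000)/[(57,000+60,682)/2] = 3682/58841 ≈ 0.0626.
E_I = %ΔQ/%ΔM ≈ -0.689.
E_I < 0: inferior good.

-0.689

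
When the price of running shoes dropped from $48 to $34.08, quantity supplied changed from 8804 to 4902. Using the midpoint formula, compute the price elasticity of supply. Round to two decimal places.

%Δq = (4902 − 8804)/[(8804 + 4902)/2] = -3902/6853 ≈ -0.5694.
%Δp = (34.08 − 48)/[(48 + 34.08)/2] = -13.92/41.04 ≈ -0.3392.
Arc elasticity E = %Δq/%Δp ≈ -0.5694/-0.3392 ≈ 1.68.
|E| > 1: supply is elastic over this range.

1.68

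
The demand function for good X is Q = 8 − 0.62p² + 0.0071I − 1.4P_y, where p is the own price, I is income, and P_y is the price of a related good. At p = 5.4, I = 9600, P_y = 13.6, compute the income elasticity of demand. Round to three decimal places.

First evaluate Q: 8 − 0.62(5.4)² + 0.0071(9600) − 1.4(13.6) = 8 − 18.0792 + 68.16 − 19.04 = 39.0408.
∂Q/∂I = +0.0071, so E_I = 0.0071·(9600/39.0408) ≈ 1.746.
E_I > 1: normal good (luxury).

1.746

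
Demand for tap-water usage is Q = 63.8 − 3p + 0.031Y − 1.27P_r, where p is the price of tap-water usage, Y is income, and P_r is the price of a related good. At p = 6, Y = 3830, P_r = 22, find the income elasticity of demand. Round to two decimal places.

0.87

Q = 63.8 − 3(6) + 0.031(3830) − 1.27(22) = 63.8 − 18 + 118.73 − 27.94 = 136.59.
∂Q/∂Y = +0.031, so E_I = 0.031·(3830/136.59) ≈ 0.87.
E_I ∈ (0,1): normal good (necessity).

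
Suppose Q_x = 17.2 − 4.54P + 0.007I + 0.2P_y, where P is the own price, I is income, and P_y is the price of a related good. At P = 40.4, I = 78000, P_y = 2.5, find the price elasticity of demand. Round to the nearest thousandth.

-0.482

Q_x = 17.2 − 4.54(40.4) + 0.007(78000) + 0.2(2.5) = 17.2 − 183.416 + 546 + 0.5 = 380.284.
∂Q_x/∂P = −4.54, so E_p = (−4.54)·(40.4/380.284) ≈ -0.482.
|E_p| < 1: demand is inelastic.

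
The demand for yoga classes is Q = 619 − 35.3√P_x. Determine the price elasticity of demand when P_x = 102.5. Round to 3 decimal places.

-0.683

At P_x = 102.5, Q = 261.6147.
dQ/dP_x = −35.3/(2√P_x) = −35.3/(2·10.1242).
Point elasticity E = (dQ/dP_x)·(P_x/Q) = -1.7433 × 102.5/261.6147 ≈ -0.683.
|E| < 1, so demand is inelastic at this price.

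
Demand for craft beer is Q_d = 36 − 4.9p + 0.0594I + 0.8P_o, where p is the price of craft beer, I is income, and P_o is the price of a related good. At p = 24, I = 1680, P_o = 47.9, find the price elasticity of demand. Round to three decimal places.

Q_d = 36 − 4.9(24) + 0.0594(1680) + 0.8(47.9) = 36 − 117.6 + 99.792 + 38.32 = 56.512.
∂Q_d/∂p = −4.9, so E_p = (−4.9)·(24/56.512) ≈ -2.081.
|E_p| > 1: demand is elastic.

-2.081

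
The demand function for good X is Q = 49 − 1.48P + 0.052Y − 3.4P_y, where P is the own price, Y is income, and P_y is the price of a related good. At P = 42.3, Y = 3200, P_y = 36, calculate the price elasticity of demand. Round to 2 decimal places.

Substituting, Q = 49 − 1.48(42.3) + 0.052(3200) − 3.4(36) = 49 − 62.604 + 166.4 − 122.4 = 30.396.
∂Q/∂P = −1.48, so E_p = (−1.48)·(42.3/30.396) ≈ -2.06.
|E_p| > 1: demand is elastic.

-2.06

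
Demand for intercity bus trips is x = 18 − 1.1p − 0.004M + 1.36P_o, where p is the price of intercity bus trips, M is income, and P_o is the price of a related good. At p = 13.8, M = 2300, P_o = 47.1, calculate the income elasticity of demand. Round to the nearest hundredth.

-0.16

First evaluate x: 18 − 1.1(13.8) − 0.004(2300) + 1.36(47.1) = 18 − 15.18 − 9.2 + 64.056 = 57.676.
∂x/∂M = −0.004, so E_I = -0.004·(2300/57.676) ≈ -0.16.
E_I < 0: inferior good.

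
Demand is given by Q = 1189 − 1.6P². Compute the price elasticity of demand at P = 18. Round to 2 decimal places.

At P = 18, Q = 670.6.
dQ/dP = −2·1.6·P = −57.6.
Point elasticity E = (dQ/dP)·(P/Q) = -57.6 × 18/670.6 ≈ -1.55.
|E| > 1, so demand is elastic at this price.

-1.55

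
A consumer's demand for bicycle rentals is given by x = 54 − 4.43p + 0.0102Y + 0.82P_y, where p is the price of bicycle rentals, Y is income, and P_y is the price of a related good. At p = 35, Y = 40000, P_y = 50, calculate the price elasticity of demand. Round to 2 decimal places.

-0.45

Evaluating quantity at (p, Y, P_y) gives x = 54 − 4.43(35) + 0.0102(40000) + 0.82(50) = 54 − 155.05 + 408 + 41 = 347.95.
∂x/∂p = −4.43, so E_p = (−4.43)·(35/347.95) ≈ -0.45.
|E_p| < 1: demand is inelastic.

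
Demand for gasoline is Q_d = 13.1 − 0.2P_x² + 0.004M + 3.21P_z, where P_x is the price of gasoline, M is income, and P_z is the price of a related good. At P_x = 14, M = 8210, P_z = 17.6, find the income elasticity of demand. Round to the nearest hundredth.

0.52

At the given point, Q_d = 13.1 − 0.2(14)² + 0.004(8210) + 3.21(17.6) = 13.1 − 39.2 + 32.84 + 56.496 = 63.236.
∂Q_d/∂M = +0.004, so E_I = 0.004·(8210/63.236) ≈ 0.52.
E_I ∈ (0,1): normal good (necessity).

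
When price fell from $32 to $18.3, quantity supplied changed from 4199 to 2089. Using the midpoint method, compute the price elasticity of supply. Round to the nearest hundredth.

1.23

%Δq = (2089 − 4199)/[(4199 + 2089)/2] = -2110/3144 ≈ -0.6711.
%ΔP = (18.3 − 32)/[(32 + 18.3)/2] = -13.7/25.15 ≈ -0.5447.
Arc elasticity E = %Δq/%ΔP ≈ -0.6711/-0.5447 ≈ 1.23.
|E| > 1: supply is elastic over this range.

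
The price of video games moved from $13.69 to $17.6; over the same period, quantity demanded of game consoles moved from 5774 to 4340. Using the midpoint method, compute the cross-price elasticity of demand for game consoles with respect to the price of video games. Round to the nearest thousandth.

-1.135

%ΔQ_x = (4340 − 5774)/[(5774+4340)/2] = -1434/5057 ≈ -0.2836.
%ΔP_y = (17.6 − 13.69)/[(13.69+17.6)/2] ≈ 0.2499.
E_xy = -0.2836/0.2499 ≈ -1.135.
E_xy < 0, so game consoles and video games are complements.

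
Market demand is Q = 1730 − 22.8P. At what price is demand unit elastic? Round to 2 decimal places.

37.94

For linear demand Q = a − bP, E = −bP/(a − bP). |E| = 1 ⇒ bP = a − bP ⇒ P = a/(2b).
P = 1730/(2·22.8) ≈ 37.94.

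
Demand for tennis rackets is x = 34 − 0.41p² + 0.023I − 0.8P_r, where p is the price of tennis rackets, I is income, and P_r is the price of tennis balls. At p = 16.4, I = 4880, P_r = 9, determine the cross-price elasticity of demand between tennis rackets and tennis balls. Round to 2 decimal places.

Substituting, x = 34 − 0.41(16.4)² + 0.023(4880) − 0.8(9) = 34 − 110.2736 + 112.24 − 7.2 = 28.7664.
∂x/∂P_r = −0.8, so E_xy = -0.8·(9/28.7664) ≈ -0.25.
E_xy < 0: the goods are complements.

-0.25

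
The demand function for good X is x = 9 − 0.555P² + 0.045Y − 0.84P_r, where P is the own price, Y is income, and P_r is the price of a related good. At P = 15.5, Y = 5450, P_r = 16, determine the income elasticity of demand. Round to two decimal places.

Substituting, x = 9 − 0.555(15.5)² + 0.045(5450) − 0.84(16) = 9 − 133.3388 + 245.25 − 13.44 = 107.4713.
∂x/∂Y = +0.045, so E_I = 0.045·(5450/107.4713) ≈ 2.28.
E_I > 1: normal good (luxury).

2.28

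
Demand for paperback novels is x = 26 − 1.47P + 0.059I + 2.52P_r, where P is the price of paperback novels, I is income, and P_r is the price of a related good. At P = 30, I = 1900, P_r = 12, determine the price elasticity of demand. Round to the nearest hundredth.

-0.35

At the given point, x = 26 − 1.47(30) + 0.059(1900) + 2.52(12) = 26 − 44.1 + 112.1 + 30.24 = 124.24.
∂x/∂P = −1.47, so E_p = (−1.47)·(30/124.24) ≈ -0.35.
|E_p| < 1: demand is inelastic.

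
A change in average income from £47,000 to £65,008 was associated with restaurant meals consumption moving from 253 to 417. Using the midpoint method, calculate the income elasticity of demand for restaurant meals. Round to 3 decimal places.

%ΔQ = (417 − 253)/[(253+417)/2] = 164/335 ≈ 0.4896.
%ΔI = (65,008 − 47,000)/[(47,000+65,008)/2] = 18008/56004 ≈ 0.3215.
E_I = %ΔQ/%ΔI ≈ 1.522.
E_I > 1: normal good (luxury).

1.522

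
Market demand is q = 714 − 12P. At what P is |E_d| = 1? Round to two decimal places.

29.75

For linear demand q = a − bP, E = −bP/(a − bP). |E| = 1 ⇒ bP = a − bP ⇒ P = a/(2b).
P = 714/(2·12) = 29.75.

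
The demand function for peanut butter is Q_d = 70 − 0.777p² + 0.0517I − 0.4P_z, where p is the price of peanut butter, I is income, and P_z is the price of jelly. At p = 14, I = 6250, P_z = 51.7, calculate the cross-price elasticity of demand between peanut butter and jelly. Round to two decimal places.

Substituting, Q_d = 70 − 0.777(14)² + 0.0517(6250) − 0.4(51.7) = 70 − 152.292 + 323.125 − 20.68 = 220.153.
∂Q_d/∂P_z = −0.4, so E_xy = -0.4·(51.7/220.153) ≈ -0.09.
E_xy < 0: the goods are complements.

-0.09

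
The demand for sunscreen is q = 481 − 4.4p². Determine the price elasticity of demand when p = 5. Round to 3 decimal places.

-0.593

At p = 5, q = 371.
dq/dp = −2·4.4·p = −44.
Point elasticity E = (dq/dp)·(p/q) = -44 × 5/371 ≈ -0.593.
|E| < 1, so demand is inelastic at this price.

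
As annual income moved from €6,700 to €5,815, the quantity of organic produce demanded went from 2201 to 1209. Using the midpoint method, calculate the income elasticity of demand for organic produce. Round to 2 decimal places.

%ΔQ = (1209 − 2201)/[(2201+1209)/2] = -992/1705 ≈ -0.5818.
%ΔI = (5,815 − 6,700)/[(6,700+5,815)/2] = -885/6257.5 ≈ -0.1414.
E_I = %ΔQ/%ΔI ≈ 4.11.
E_I > 1: normal good (luxury).

4.11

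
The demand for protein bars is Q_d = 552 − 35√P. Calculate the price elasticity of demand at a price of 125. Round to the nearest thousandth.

-1.218

At P = 125, Q_d = 160.6881.
dQ_d/dP = −35/(2√P) = −35/(2·11.1803).
Point elasticity E = (dQ_d/dP)·(P/Q_d) = -1.5652 × 125/160.6881 ≈ -1.218.
|E| > 1, so demand is elastic at this price.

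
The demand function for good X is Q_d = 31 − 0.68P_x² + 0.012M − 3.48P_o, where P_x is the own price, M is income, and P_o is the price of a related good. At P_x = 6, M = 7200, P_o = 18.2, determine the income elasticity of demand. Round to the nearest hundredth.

Substituting, Q_d = 31 − 0.68(6)² + 0.012(7200) − 3.48(18.2) = 31 − 24.48 + 86.4 − 63.336 = 29.584.
∂Q_d/∂M = +0.012, so E_I = 0.012·(7200/29.584) ≈ 2.92.
E_I > 1: normal good (luxury).

2.92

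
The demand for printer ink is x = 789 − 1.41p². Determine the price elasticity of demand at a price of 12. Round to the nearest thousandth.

-0.693

At p = 12, x = 585.96.
dx/dp = −2·1.41·p = −33.84.
Point elasticity E = (dx/dp)·(p/x) = -33.84 × 12/585.96 ≈ -0.693.
|E| < 1, so demand is inelastic at this price.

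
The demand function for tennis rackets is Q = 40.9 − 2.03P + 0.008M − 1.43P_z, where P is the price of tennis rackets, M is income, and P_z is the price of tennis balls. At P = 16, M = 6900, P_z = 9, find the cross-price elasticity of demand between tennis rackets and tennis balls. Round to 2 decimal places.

At the given point, Q = 40.9 − 2.03(16) + 0.008(6900) − 1.43(9) = 40.9 − 32.48 + 55.2 − 12.87 = 50.75.
∂Q/∂P_z = −1.43, so E_xy = -1.43·(9/50.75) ≈ -0.25.
E_xy < 0: the goods are complements.

-0.25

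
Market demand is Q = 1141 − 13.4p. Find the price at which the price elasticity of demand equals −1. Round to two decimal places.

For linear demand Q = a − bp, E = −bp/(a − bp). |E| = 1 ⇒ bp = a − bp ⇒ p = a/(2b).
p = 1141/(2·13.4) ≈ 42.57.

42.57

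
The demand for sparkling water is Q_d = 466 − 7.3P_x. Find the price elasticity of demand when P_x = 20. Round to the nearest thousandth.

At P_x = 20, Q_d = 320.
dQ_d/dP_x = −7.3.
Point elasticity E = (dQ_d/dP_x)·(P_x/Q_d) = -7.3 × 20/320 ≈ -0.456.
|E| < 1, so demand is inelastic at this price.

-0.456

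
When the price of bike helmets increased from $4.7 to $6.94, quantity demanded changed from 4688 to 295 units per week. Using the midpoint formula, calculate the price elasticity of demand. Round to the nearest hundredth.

%ΔQ = (295 − 4688)/[(4688 + 295)/2] = -4393/2491.5 ≈ -1.7632.
%ΔP = (6.94 − 4.7)/[(4.7 + 6.94)/2] = 2.24/5.82 ≈ 0.3849.
Arc elasticity E = %ΔQ/%ΔP ≈ -1.7632/0.3849 ≈ -4.58.
|E| > 1: demand is elastic over this range.

-4.58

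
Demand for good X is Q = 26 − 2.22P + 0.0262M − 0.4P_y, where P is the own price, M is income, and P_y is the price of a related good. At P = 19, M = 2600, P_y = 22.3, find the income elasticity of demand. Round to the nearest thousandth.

1.583

First evaluate Q: 26 − 2.22(19) + 0.0262(2600) − 0.4(22.3) = 26 − 42.18 + 68.12 − 8.92 = 43.02.
∂Q/∂M = +0.0262, so E_I = 0.0262·(2600/43.02) ≈ 1.583.
E_I > 1: normal good (luxury).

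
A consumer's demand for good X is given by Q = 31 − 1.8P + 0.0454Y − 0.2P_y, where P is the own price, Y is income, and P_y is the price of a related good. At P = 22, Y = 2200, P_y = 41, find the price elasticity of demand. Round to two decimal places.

Substituting, Q = 31 − 1.8(22) + 0.0454(2200) − 0.2(41) = 31 − 39.6 + 99.88 − 8.2 = 83.08.
∂Q/∂P = −1.8, so E_p = (−1.8)·(22/83.08) ≈ -0.48.
|E_p| < 1: demand is inelastic.

-0.48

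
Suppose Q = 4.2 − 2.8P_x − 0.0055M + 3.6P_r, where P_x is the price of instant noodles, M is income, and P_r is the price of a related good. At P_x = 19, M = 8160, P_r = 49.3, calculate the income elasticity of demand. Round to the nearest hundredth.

Substituting, Q = 4.2 − 2.8(19) − 0.0055(8160) + 3.6(49.3) = 4.2 − 53.2 − 44.88 + 177.48 = 83.6.
∂Q/∂M = −0.0055, so E_I = -0.0055·(8160/83.6) ≈ -0.54.
E_I < 0: inferior good.

-0.54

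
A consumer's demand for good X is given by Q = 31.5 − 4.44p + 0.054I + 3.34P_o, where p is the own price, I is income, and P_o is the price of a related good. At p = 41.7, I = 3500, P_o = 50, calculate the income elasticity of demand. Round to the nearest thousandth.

0.934

First evaluate Q: 31.5 − 4.44(41.7) + 0.054(3500) + 3.34(50) = 31.5 − 185.148 + 189 + 167 = 202.352.
∂Q/∂I = +0.054, so E_I = 0.054·(3500/202.352) ≈ 0.934.
E_I ∈ (0,1): normal good (necessity).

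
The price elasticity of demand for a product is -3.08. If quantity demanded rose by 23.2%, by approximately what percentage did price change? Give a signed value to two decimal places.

-7.53

%ΔQ ≈ E × %ΔP ⇒ %ΔP = %ΔQ / E = (23.2%)/(-3.08) ≈ -7.53%.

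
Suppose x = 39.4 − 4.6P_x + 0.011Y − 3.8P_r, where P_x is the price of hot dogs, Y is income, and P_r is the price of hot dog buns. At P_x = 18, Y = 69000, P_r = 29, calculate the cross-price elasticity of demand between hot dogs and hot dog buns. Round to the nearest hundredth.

-0.18

Evaluating quantity at (P_x, Y, P_r) gives x = 39.4 − 4.6(18) + 0.011(69000) − 3.8(29) = 39.4 − 82.8 + 759 − 110.2 = 605.4.
∂x/∂P_r = −3.8, so E_xy = -3.8·(29/605.4) ≈ -0.18.
E_xy < 0: the goods are complements.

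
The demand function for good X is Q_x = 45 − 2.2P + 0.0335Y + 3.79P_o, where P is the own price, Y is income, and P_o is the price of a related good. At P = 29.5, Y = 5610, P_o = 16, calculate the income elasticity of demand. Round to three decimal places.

At the given point, Q_x = 45 − 2.2(29.5) + 0.0335(5610) + 3.79(16) = 45 − 64.9 + 187.935 + 60.64 = 228.675.
∂Q_x/∂Y = +0.0335, so E_I = 0.0335·(5610/228.675) ≈ 0.822.
E_I ∈ (0,1): normal good (necessity).

0.822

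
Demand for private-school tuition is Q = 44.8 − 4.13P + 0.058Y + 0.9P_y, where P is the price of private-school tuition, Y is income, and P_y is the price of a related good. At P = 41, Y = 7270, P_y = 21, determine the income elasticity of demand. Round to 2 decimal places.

Q = 44.8 − 4.13(41) + 0.058(7270) + 0.9(21) = 44.8 − 169.33 + 421.66 + 18.9 = 316.03.
∂Q/∂Y = +0.058, so E_I = 0.058·(7270/316.03) ≈ 1.33.
E_I > 1: normal good (luxury).

1.33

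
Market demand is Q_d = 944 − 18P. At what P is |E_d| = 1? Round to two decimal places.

26.22

For linear demand Q_d = a − bP, E = −bP/(a − bP). |E| = 1 ⇒ bP = a − bP ⇒ P = a/(2b).
P = 944/(2·18) ≈ 26.22.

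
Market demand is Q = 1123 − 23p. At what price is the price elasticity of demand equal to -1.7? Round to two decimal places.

Set −bp/(a − bp) = −1.7 ⇒ bp = 1.7(a − bp) ⇒ bp(1+1.7) = 1.7·a.
p = 1.7·1123/(23·2.7) ≈ 30.74.

30.74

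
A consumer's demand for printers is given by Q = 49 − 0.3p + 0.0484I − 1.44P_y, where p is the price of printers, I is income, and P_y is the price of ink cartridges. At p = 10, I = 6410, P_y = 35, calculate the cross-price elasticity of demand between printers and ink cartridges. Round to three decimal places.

First evaluate Q: 49 − 0.3(10) + 0.0484(6410) − 1.44(35) = 49 − 3 + 310.244 − 50.4 = 305.844.
∂Q/∂P_y = −1.44, so E_xy = -1.44·(35/305.844) ≈ -0.165.
E_xy < 0: the goods are complements.

-0.165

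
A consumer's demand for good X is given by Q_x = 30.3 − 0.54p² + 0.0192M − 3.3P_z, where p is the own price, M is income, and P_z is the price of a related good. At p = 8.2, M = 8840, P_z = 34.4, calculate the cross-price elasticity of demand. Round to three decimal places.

-2.261

First evaluate Q_x: 30.3 − 0.54(8.2)² + 0.0192(8840) − 3.3(34.4) = 30.3 − 36.3096 + 169.728 − 113.52 = 50.1984.
∂Q_x/∂P_z = −3.3, so E_xy = -3.3·(34.4/50.1984) ≈ -2.261.
E_xy < 0: the goods are complements.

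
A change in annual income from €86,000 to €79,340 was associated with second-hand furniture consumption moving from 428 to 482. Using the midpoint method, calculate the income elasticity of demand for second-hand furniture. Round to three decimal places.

-1.473

%ΔQ = (482 − 428)/[(428+482)/2] = 54/455 ≈ 0.1187.
%ΔI = (79,340 − 86,000)/[(86,000+79,340)/2] = -6660/82670 ≈ -0.0806.
E_I = %ΔQ/%ΔI ≈ -1.473.
E_I < 0: inferior good.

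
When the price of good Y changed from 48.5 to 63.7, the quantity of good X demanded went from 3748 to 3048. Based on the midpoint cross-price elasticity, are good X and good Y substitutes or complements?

%ΔQ_x = (3048 − 3748)/[(3748+3048)/2] = -700/3398 ≈ -0.2060.
%ΔP_y = (63.7 − 48.5)/[(48.5+63.7)/2] ≈ 0.2709.
E_xy = -0.2060/0.2709 ≈ -0.760.
E_xy < 0, so the goods are complements.

complements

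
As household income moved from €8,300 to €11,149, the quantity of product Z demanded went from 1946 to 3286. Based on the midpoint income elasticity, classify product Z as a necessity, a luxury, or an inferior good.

%ΔQ = (3286 − 1946)/[(1946+3286)/2] = 1340/2616 ≈ 0.5122.
%ΔM = (11,149 − 8,300)/[(8,300+11,149)/2] = 2849/9724.5 ≈ 0.2930.
E_I = %ΔQ/%ΔM ≈ 1.748.
E_I > 1: normal good (luxury).

luxury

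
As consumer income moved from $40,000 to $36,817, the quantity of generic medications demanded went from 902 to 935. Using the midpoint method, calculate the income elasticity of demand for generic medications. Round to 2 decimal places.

-0.43

%ΔQ = (935 − 902)/[(902+935)/2] = 33/918.5 ≈ 0.0359.
%ΔI = (36,817 − 40,000)/[(40,000+36,817)/2] = -3183/38408.5 ≈ -0.0829.
E_I = %ΔQ/%ΔI ≈ -0.43.
E_I < 0: inferior good.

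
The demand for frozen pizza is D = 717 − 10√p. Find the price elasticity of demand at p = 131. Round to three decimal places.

At p = 131, D = 602.5448.
dD/dp = −10/(2√p) = −10/(2·11.4455).
Point elasticity E = (dD/dp)·(p/D) = -0.4369 × 131/602.5448 ≈ -0.095.
|E| < 1, so demand is inelastic at this price.

-0.095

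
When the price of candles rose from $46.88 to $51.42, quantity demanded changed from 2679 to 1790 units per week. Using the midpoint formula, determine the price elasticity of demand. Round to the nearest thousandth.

-4.307

%ΔQ = (1790 − 2679)/[(2679 + 1790)/2] = -889/2234.5 ≈ -0.3979.
%Δp = (51.42 − 46.88)/[(46.88 + 51.42)/2] = 4.54/49.15 ≈ 0.0924.
Arc elasticity E = %ΔQ/%Δp ≈ -0.3979/0.0924 ≈ -4.307.
|E| > 1: demand is elastic over this range.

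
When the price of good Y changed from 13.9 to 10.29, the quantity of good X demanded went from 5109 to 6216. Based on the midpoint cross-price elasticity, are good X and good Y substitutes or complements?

%ΔQ_x = (6216 − 5109)/[(5109+6216)/2] = 1107/5662.5 ≈ 0.1955.
%ΔP_y = (10.29 − 13.9)/[(13.9+10.29)/2] ≈ -0.2985.
E_xy = 0.1955/-0.2985 ≈ -0.655.
E_xy < 0, so the goods are complements.

complements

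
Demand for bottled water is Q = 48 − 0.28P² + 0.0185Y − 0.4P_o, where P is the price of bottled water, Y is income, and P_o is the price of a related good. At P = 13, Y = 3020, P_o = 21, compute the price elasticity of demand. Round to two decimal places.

Substituting, Q = 48 − 0.28(13)² + 0.0185(3020) − 0.4(21) = 48 − 47.32 + 55.87 − 8.4 = 48.15.
∂Q/∂P = −2·0.28·P = -7.28, so E_p = -7.28·(13/48.15) ≈ -1.97.
|E_p| > 1: demand is elastic.

-1.97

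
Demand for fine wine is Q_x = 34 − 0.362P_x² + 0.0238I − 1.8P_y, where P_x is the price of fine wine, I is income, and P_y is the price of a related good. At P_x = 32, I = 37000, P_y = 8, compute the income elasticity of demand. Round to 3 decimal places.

1.663

Evaluating quantity at (P_x, I, P_y) gives Q_x = 34 − 0.362(32)² + 0.0238(37000) − 1.8(8) = 34 − 370.688 + 880.6 − 14.4 = 529.512.
∂Q_x/∂I = +0.0238, so E_I = 0.0238·(37000/529.512) ≈ 1.663.
E_I > 1: normal good (luxury).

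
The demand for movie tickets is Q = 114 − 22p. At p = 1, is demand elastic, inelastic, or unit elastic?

At p = 1, Q = 92.
dQ/dp = −22.
Point elasticity E = (dQ/dp)·(p/Q) = -22 × 1/92 ≈ -0.239.
|E| ≈ 0.239 < 1, so demand is inelastic.

inelastic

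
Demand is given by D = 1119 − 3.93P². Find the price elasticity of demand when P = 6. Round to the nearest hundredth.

At P = 6, D = 977.52.
dD/dP = −2·3.93·P = −47.16.
Point elasticity E = (dD/dP)·(P/D) = -47.16 × 6/977.52 ≈ -0.29.
|E| < 1, so demand is inelastic at this price.

-0.29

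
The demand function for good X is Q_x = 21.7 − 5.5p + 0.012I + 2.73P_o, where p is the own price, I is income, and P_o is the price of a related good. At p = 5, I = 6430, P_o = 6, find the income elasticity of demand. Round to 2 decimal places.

0.88

Q_x = 21.7 − 5.5(5) + 0.012(6430) + 2.73(6) = 21.7 − 27.5 + 77.16 + 16.38 = 87.74.
∂Q_x/∂I = +0.012, so E_I = 0.012·(6430/87.74) ≈ 0.88.
E_I ∈ (0,1): normal good (necessity).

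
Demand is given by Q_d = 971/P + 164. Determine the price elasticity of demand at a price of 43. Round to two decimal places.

At P = 43, Q_d = 186.5814.
dQ_d/dP = −971/P² = −0.5251.
Point elasticity E = (dQ_d/dP)·(P/Q_d) = -0.5251 × 43/186.5814 ≈ -0.12.
|E| < 1, so demand is inelastic at this price.

-0.12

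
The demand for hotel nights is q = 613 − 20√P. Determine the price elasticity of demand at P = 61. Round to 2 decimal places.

-0.17

At P = 61, q = 456.795.
dq/dP = −20/(2√P) = −20/(2·7.8102).
Point elasticity E = (dq/dP)·(P/q) = -1.2804 × 61/456.795 ≈ -0.17.
|E| < 1, so demand is inelastic at this price.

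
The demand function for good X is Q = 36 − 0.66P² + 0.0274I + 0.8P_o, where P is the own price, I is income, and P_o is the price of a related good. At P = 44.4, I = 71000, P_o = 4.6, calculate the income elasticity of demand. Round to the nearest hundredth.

2.84

First evaluate Q: 36 − 0.66(44.4)² + 0.0274(71000) + 0.8(4.6) = 36 − 1301.0976 + 1945.4 + 3.68 = 683.9824.
∂Q/∂I = +0.0274, so E_I = 0.0274·(71000/683.9824) ≈ 2.84.
E_I > 1: normal good (luxury).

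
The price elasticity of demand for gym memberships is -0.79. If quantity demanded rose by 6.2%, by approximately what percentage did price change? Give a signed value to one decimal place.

%ΔQ ≈ E × %ΔP ⇒ %ΔP = %ΔQ / E = (6.2%)/(-0.79) ≈ -7.8%.

-7.8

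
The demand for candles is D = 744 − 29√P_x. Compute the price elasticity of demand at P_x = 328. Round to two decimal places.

At P_x = 328, D = 218.7877.
dD/dP_x = −29/(2√P_x) = −29/(2·18.1108).
Point elasticity E = (dD/dP_x)·(P_x/D) = -0.8006 × 328/218.7877 ≈ -1.20.
|E| > 1, so demand is elastic at this price.

-1.20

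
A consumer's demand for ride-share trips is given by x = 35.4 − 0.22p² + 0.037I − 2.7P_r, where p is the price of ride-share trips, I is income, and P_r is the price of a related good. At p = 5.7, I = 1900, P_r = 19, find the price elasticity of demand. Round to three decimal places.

-0.303

Substituting, x = 35.4 − 0.22(5.7)² + 0.037(1900) − 2.7(19) = 35.4 − 7.1478 + 70.3 − 51.3 = 47.2522.
∂x/∂p = −2·0.22·p = -2.508, so E_p = -2.508·(5.7/47.2522) ≈ -0.303.
|E_p| < 1: demand is inelastic.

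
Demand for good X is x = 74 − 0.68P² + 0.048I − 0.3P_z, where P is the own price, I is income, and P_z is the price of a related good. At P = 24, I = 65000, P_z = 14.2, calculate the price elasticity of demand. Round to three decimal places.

Substituting, x = 74 − 0.68(24)² + 0.048(65000) − 0.3(14.2) = 74 − 391.68 + 3120 − 4.26 = 2798.06.
∂x/∂P = −2·0.68·P = -32.64, so E_p = -32.64·(24/2798.06) ≈ -0.280.
|E_p| < 1: demand is inelastic.

-0.280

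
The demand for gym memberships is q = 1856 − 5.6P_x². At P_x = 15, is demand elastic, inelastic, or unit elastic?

At P_x = 15, q = 596.
dq/dP_x = −2·5.6·P_x = −168.
Point elasticity E = (dq/dP_x)·(P_x/q) = -168 × 15/596 ≈ -4.228.
|E| ≈ 4.228 > 1, so demand is elastic.

elastic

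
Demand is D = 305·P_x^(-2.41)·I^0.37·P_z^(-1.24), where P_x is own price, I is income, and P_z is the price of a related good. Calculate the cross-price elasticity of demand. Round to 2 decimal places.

For a Cobb–Douglas (constant-elasticity) form D = A·P_z^α·…, the elasticity with respect to P_z equals the exponent α at every point.
Here the exponent on P_z is -1.24, so the cross-price elasticity of demand is -1.24.

-1.24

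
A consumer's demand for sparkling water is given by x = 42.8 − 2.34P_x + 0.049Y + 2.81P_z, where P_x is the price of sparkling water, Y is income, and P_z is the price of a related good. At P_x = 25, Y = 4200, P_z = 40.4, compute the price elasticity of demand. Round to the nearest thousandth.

-0.193

First evaluate x: 42.8 − 2.34(25) + 0.049(4200) + 2.81(40.4) = 42.8 − 58.5 + 205.8 + 113.524 = 303.624.
∂x/∂P_x = −2.34, so E_p = (−2.34)·(25/303.624) ≈ -0.193.
|E_p| < 1: demand is inelastic.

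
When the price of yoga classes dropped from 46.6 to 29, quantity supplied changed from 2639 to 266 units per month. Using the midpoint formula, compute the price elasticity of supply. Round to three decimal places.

3.509

%Δq = (266 − 2639)/[(2639 + 266)/2] = -2373/1452.5 ≈ -1.6337.
%Δp = (29 − 46.6)/[(46.6 + 29)/2] = -17.6/37.8 ≈ -0.4656.
Arc elasticity E = %Δq/%Δp ≈ -1.6337/-0.4656 ≈ 3.509.
|E| > 1: supply is elastic over this range.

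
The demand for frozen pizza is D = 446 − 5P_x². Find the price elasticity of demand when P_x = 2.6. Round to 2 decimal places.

-0.16

At P_x = 2.6, D = 412.2.
dD/dP_x = −2·5·P_x = −26.
Point elasticity E = (dD/dP_x)·(P_x/D) = -26 × 2.6/412.2 ≈ -0.16.
|E| < 1, so demand is inelastic at this price.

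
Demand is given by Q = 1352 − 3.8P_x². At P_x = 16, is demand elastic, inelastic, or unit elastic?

At P_x = 16, Q = 379.2.
dQ/dP_x = −2·3.8·P_x = −121.6.
Point elasticity E = (dQ/dP_x)·(P_x/Q) = -121.6 × 16/379.2 ≈ -5.131.
|E| ≈ 5.131 > 1, so demand is elastic.

elastic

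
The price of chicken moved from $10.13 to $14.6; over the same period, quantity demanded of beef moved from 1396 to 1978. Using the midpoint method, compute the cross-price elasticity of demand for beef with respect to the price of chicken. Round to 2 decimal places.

0.95

%ΔQ_x = (1978 − 1396)/[(1396+1978)/2] = 582/1687 ≈ 0.3450.
%ΔP_y = (14.6 − 10.13)/[(10.13+14.6)/2] ≈ 0.3615.
E_xy = 0.3450/0.3615 ≈ 0.95.
E_xy > 0, so beef and chicken are substitutes.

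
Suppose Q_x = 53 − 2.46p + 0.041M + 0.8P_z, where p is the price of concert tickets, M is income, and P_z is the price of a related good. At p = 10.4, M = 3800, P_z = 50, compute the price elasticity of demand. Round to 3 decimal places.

Substituting, Q_x = 53 − 2.46(10.4) + 0.041(3800) + 0.8(50) = 53 − 25.584 + 155.8 + 40 = 223.216.
∂Q_x/∂p = −2.46, so E_p = (−2.46)·(10.4/223.216) ≈ -0.115.
|E_p| < 1: demand is inelastic.

-0.115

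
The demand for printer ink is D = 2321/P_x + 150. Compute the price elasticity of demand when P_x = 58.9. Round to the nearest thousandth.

At P_x = 58.9, D = 189.4058.
dD/dP_x = −2321/P_x² = −0.669.
Point elasticity E = (dD/dP_x)·(P_x/D) = -0.669 × 58.9/189.4058 ≈ -0.208.
|E| < 1, so demand is inelastic at this price.

-0.208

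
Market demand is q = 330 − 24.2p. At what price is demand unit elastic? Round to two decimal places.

For linear demand q = a − bp, E = −bp/(a − bp). |E| = 1 ⇒ bp = a − bp ⇒ p = a/(2b).
p = 330/(2·24.2) ≈ 6.82.

6.82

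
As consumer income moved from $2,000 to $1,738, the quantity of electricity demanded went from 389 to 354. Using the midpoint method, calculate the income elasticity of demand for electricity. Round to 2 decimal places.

%ΔQ = (354 − 389)/[(389+354)/2] = -35/371.5 ≈ -0.0942.
%ΔI = (1,738 − 2,000)/[(2,000+1,738)/2] = -262/1869 ≈ -0.1402.
E_I = %ΔQ/%ΔI ≈ 0.67.
E_I ∈ (0,1): normal good (necessity).

0.67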